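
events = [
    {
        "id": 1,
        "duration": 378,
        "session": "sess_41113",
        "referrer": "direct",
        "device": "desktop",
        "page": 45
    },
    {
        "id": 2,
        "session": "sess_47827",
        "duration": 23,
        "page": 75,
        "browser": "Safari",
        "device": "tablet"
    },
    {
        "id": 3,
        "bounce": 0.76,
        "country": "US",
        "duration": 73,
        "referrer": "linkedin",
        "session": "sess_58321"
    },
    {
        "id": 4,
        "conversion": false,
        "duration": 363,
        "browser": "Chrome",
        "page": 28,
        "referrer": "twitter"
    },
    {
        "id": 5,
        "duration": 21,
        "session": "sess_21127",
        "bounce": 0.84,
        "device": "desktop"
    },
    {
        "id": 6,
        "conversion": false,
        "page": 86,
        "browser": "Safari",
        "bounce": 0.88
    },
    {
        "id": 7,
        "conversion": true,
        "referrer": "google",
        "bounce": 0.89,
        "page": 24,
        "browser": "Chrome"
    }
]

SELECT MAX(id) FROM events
7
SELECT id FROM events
[1, 2, 3, 4, 5, 6, 7]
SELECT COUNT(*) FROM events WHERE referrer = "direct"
1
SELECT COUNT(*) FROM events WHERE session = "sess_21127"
1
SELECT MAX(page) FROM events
86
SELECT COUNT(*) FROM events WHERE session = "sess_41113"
1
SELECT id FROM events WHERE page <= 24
[7]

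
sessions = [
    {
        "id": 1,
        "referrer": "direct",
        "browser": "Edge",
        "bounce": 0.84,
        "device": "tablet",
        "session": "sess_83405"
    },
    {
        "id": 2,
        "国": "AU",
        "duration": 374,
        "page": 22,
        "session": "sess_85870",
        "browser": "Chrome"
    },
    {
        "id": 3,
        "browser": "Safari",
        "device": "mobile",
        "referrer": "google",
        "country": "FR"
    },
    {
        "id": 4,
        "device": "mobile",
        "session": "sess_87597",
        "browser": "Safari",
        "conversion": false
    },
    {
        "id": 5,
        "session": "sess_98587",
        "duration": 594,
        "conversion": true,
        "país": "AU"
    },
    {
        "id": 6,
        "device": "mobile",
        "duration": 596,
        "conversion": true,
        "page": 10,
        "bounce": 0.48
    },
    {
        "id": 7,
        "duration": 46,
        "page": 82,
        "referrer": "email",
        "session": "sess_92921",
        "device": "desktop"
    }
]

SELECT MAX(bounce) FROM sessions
0.84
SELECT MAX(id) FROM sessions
7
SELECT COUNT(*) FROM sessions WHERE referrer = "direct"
1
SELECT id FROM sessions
[1, 2, 3, 4, 5, 6, 7]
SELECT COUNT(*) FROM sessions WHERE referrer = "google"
1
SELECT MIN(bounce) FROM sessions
0.48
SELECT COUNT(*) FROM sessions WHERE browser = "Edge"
1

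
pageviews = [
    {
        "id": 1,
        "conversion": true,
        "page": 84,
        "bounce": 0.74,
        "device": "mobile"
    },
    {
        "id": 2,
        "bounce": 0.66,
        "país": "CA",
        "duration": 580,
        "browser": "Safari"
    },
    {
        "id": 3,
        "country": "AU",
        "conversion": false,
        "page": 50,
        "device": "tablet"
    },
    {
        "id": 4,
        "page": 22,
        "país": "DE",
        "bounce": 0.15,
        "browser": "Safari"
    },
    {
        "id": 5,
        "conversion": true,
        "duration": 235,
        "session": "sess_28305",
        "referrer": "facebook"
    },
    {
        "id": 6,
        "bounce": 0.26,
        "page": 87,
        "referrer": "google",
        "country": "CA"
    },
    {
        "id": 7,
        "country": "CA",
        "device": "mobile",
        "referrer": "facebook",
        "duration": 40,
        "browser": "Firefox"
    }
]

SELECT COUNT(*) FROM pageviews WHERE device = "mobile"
2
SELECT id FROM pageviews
[1, 2, 3, 4, 5, 6, 7]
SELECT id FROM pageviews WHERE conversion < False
[]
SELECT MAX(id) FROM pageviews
7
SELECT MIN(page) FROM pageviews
22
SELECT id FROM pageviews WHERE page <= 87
[1, 3, 4, 6]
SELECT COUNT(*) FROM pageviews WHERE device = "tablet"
1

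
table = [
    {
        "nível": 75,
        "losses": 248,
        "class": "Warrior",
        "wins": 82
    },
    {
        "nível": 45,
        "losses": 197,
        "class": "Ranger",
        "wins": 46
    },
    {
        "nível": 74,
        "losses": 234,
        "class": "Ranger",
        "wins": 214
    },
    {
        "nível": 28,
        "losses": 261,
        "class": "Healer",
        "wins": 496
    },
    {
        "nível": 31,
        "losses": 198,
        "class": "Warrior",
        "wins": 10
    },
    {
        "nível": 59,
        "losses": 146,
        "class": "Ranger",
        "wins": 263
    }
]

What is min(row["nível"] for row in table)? 28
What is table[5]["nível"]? 59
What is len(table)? 6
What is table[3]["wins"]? 496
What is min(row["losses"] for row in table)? 146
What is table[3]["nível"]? 28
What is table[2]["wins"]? 214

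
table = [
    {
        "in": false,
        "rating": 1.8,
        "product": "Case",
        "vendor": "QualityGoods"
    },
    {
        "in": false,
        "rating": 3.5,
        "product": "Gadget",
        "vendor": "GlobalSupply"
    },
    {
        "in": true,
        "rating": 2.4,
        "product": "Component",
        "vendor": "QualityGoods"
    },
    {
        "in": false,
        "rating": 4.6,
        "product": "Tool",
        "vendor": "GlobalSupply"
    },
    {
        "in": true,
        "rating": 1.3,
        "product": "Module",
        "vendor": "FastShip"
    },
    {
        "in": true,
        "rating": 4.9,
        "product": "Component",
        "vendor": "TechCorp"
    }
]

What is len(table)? 6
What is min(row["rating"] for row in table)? 1.3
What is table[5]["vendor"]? "TechCorp"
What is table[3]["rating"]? 4.6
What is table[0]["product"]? "Case"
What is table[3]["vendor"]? "GlobalSupply"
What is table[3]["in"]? False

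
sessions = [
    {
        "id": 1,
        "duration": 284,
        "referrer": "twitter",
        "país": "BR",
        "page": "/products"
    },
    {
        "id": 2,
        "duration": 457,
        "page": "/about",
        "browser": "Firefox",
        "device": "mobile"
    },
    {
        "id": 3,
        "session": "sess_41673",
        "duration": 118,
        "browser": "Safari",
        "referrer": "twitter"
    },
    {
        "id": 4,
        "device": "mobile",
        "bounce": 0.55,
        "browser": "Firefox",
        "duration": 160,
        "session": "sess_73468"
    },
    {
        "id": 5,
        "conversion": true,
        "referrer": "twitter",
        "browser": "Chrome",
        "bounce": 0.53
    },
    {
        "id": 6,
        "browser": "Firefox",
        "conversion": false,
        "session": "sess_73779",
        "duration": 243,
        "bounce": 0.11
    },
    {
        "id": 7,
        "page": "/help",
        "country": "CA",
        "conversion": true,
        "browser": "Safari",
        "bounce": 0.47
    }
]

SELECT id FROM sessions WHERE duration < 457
[1, 3, 4, 6]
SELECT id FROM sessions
[1, 2, 3, 4, 5, 6, 7]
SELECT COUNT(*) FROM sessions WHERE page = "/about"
1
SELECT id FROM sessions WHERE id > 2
[3, 4, 5, 6, 7]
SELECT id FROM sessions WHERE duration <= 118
[3]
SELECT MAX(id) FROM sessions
7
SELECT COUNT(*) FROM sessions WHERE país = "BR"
1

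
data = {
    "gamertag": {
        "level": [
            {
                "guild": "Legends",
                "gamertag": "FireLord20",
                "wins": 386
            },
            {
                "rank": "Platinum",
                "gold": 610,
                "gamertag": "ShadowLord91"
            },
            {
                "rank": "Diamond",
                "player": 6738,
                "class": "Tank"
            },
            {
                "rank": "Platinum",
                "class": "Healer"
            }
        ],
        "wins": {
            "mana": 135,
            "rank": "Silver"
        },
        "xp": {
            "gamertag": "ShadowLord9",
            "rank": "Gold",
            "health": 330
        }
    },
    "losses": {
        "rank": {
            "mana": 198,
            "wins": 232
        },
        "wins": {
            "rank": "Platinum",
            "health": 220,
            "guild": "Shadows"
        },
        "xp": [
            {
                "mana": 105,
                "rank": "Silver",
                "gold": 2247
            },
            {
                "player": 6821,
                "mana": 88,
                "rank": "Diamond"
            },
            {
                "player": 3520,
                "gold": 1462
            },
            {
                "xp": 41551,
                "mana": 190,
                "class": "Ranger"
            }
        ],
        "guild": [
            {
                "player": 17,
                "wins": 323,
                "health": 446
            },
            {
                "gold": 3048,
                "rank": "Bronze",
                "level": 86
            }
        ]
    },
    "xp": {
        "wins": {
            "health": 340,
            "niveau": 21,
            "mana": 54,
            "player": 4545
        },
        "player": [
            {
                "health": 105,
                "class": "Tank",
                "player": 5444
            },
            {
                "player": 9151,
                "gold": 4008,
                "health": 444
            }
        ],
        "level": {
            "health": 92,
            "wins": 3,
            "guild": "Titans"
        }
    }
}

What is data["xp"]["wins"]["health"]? 340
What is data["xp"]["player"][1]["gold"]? 4008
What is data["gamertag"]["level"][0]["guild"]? "Legends"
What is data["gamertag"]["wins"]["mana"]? 135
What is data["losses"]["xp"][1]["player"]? 6821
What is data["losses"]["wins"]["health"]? 220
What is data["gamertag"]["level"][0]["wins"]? 386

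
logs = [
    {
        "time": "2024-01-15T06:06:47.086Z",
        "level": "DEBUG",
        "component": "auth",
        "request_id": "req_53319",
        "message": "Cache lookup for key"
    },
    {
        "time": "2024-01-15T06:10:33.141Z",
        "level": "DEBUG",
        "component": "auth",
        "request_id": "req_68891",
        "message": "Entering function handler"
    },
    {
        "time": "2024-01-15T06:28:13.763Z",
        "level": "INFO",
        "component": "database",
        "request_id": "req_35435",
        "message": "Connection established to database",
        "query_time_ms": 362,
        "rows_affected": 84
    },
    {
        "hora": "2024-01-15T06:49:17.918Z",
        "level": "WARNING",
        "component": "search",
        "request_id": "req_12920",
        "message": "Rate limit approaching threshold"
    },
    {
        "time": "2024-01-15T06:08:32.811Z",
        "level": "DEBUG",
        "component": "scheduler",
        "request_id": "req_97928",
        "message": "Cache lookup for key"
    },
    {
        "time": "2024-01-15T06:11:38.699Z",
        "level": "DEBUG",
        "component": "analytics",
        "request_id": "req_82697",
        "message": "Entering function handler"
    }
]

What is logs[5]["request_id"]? "req_82697"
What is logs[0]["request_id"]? "req_53319"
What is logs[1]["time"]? "2024-01-15T06:10:33.141Z"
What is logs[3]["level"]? "WARNING"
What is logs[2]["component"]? "database"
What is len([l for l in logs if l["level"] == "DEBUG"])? 4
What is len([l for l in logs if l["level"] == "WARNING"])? 1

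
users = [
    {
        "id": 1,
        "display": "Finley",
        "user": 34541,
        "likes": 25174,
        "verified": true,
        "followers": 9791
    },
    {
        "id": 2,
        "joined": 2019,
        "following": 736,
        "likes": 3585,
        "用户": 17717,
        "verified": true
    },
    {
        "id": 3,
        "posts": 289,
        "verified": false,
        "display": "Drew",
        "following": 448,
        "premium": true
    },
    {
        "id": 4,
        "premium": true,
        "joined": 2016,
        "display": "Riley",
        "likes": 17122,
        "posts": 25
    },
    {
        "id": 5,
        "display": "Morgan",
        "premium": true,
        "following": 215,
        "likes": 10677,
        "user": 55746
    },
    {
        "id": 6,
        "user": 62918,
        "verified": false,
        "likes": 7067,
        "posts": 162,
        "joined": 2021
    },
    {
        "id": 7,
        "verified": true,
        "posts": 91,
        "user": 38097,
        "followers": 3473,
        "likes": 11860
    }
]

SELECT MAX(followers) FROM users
9791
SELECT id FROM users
[1, 2, 3, 4, 5, 6, 7]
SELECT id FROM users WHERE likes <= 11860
[2, 5, 6, 7]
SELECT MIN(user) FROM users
34541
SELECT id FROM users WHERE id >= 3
[3, 4, 5, 6, 7]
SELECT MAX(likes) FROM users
25174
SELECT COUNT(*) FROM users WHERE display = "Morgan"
1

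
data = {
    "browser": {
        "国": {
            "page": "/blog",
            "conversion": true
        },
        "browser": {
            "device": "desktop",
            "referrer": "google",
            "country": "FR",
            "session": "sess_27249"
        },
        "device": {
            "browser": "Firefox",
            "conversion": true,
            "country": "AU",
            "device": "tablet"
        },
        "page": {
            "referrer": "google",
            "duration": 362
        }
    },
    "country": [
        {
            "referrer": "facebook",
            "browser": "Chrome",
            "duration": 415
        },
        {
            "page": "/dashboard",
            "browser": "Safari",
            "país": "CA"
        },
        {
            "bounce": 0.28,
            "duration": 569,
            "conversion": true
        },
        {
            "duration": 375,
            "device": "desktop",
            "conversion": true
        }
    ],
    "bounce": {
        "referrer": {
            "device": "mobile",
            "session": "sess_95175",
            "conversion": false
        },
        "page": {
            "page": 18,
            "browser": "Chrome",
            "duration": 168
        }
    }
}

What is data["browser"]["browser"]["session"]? "sess_27249"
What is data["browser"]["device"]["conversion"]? True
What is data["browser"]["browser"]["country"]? "FR"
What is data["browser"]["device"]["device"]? "tablet"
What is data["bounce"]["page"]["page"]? 18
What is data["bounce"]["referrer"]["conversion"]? False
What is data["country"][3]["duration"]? 375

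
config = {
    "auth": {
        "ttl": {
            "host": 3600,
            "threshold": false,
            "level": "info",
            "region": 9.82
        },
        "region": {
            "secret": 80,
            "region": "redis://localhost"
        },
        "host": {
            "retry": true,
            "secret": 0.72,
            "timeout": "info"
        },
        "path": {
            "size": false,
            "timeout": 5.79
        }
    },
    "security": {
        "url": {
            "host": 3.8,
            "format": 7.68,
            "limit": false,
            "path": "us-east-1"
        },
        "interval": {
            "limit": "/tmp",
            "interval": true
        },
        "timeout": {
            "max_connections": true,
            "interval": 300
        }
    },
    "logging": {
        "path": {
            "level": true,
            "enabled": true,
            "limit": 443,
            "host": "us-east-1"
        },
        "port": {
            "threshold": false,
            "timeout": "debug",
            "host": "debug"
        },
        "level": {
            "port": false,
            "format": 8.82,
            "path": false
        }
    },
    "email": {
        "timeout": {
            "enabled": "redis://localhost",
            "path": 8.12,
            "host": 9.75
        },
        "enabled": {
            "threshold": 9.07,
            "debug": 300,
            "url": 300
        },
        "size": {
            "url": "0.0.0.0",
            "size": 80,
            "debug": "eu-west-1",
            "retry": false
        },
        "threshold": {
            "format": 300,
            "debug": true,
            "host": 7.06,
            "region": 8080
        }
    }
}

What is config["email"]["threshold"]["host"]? 7.06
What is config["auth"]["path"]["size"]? False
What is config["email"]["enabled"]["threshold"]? 9.07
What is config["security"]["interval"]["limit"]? "/tmp"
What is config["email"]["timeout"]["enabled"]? "redis://localhost"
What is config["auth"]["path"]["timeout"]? 5.79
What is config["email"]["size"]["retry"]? False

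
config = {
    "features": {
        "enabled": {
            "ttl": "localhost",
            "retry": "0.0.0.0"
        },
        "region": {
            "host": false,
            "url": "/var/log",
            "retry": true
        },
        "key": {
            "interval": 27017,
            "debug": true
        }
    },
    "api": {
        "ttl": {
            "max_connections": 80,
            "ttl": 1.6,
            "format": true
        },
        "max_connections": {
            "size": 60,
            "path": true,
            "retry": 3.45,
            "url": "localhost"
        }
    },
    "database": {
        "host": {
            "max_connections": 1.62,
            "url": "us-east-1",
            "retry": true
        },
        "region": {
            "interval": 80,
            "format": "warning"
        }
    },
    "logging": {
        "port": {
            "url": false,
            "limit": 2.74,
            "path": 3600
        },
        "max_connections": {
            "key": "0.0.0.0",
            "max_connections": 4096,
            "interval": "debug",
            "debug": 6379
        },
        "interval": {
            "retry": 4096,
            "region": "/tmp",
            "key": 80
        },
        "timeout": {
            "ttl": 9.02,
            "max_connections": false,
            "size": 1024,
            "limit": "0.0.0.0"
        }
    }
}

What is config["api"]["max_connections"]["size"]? 60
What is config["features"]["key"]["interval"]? 27017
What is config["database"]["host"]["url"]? "us-east-1"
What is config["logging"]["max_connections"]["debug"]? 6379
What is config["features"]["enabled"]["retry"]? "0.0.0.0"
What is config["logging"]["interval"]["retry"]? 4096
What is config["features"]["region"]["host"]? False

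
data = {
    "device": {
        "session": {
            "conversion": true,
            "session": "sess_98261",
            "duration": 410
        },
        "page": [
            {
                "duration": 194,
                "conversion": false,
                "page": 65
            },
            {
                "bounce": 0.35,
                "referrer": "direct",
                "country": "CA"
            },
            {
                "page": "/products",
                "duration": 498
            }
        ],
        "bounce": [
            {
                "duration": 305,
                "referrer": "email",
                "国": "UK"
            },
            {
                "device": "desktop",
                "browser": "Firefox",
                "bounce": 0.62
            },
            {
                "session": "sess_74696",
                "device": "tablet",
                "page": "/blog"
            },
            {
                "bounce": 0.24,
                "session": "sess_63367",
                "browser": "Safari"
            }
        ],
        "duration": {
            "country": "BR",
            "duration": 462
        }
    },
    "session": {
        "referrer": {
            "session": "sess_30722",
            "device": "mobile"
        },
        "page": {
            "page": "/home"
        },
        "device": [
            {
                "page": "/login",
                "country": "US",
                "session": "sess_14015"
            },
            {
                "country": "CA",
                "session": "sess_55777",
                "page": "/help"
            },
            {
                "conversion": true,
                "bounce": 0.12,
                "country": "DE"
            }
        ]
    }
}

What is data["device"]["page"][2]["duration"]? 498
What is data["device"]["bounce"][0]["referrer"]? "email"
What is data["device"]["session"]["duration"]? 410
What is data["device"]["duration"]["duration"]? 462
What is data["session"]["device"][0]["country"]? "US"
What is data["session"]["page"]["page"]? "/home"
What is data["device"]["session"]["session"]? "sess_98261"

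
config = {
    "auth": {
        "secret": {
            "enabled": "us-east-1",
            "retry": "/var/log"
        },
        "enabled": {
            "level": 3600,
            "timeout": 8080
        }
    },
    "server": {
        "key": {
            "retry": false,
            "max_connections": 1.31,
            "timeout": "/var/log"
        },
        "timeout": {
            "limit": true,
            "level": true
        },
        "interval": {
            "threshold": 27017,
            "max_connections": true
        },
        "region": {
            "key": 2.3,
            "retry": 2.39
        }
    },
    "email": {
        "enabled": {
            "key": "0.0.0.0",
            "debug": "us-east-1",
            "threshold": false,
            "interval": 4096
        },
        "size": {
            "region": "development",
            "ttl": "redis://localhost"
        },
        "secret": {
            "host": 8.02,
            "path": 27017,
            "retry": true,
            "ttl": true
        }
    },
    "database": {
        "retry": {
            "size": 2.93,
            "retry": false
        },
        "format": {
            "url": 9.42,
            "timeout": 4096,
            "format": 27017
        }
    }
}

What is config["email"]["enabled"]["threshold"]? False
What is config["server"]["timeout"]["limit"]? True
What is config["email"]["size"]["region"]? "development"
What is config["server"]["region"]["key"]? 2.3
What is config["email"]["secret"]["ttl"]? True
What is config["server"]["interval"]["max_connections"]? True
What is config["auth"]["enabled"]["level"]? 3600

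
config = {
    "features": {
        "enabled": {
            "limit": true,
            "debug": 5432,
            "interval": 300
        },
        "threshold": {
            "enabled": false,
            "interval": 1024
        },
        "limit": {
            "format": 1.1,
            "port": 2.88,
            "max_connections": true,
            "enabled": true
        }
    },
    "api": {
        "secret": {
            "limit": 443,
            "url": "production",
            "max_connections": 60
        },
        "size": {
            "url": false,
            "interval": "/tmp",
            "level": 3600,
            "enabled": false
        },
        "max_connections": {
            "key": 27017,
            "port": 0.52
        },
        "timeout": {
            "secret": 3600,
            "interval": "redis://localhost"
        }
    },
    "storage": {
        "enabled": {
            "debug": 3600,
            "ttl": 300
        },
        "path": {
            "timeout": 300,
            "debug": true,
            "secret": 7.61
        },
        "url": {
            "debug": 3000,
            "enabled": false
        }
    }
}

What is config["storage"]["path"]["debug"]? True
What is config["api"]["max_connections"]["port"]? 0.52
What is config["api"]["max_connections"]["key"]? 27017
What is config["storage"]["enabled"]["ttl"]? 300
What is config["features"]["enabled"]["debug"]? 5432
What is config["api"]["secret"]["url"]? "production"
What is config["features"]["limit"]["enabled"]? True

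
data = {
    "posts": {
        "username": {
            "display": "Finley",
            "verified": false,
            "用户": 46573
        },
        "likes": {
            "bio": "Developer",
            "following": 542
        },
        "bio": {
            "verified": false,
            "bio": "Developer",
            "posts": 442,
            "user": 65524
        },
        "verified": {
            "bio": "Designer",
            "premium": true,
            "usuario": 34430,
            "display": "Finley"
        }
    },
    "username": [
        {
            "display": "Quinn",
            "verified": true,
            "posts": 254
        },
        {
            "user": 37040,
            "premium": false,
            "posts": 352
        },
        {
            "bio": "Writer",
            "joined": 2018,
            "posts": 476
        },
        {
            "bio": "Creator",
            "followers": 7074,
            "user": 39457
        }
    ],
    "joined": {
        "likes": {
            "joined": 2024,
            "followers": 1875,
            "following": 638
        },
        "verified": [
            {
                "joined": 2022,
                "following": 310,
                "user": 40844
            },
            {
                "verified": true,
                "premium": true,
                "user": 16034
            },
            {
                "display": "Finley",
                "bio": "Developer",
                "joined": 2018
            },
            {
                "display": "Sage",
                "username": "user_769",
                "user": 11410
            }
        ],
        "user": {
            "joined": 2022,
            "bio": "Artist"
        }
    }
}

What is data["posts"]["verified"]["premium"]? True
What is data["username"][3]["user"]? 39457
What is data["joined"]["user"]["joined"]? 2022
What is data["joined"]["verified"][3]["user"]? 11410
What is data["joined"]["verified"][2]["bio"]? "Developer"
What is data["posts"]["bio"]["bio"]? "Developer"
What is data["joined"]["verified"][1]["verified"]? True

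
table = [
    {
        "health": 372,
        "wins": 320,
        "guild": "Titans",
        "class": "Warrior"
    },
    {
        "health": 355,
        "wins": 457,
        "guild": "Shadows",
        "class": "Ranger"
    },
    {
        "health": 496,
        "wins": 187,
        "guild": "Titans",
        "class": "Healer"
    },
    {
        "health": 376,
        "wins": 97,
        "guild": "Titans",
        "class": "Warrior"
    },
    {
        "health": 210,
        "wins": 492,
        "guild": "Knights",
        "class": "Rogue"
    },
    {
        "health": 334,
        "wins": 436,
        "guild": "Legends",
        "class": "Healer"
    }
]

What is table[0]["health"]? 372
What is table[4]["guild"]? "Knights"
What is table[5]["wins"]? 436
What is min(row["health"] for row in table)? 210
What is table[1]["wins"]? 457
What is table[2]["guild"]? "Titans"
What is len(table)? 6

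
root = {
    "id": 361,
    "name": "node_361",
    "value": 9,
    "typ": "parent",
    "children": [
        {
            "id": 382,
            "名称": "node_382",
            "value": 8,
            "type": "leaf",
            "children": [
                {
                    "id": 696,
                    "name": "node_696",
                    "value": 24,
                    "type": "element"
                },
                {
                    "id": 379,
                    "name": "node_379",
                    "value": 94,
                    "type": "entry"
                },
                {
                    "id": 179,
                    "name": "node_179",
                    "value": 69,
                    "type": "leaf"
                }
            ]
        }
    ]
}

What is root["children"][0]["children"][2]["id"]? 179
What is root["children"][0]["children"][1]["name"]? "node_379"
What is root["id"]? 361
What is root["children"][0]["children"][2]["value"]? 69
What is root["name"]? "node_361"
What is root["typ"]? "parent"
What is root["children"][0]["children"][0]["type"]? "element"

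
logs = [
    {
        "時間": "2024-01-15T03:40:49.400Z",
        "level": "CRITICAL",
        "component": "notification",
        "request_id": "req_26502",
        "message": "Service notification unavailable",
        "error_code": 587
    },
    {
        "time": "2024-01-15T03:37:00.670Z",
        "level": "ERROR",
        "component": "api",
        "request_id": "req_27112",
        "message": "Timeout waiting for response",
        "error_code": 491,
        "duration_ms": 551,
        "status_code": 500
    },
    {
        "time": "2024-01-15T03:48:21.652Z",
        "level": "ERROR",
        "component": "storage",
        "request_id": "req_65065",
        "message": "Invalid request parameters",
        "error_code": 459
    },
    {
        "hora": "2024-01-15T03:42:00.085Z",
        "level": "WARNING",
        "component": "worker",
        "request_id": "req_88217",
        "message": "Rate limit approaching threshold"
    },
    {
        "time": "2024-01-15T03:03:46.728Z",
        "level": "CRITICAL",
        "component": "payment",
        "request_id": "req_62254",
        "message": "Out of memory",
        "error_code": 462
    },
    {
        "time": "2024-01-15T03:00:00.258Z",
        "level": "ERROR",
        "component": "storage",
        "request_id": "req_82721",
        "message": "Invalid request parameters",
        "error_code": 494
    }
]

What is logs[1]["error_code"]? 491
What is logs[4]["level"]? "CRITICAL"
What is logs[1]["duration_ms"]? 551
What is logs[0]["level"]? "CRITICAL"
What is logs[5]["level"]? "ERROR"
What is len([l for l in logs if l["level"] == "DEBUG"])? 0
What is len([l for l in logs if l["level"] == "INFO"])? 0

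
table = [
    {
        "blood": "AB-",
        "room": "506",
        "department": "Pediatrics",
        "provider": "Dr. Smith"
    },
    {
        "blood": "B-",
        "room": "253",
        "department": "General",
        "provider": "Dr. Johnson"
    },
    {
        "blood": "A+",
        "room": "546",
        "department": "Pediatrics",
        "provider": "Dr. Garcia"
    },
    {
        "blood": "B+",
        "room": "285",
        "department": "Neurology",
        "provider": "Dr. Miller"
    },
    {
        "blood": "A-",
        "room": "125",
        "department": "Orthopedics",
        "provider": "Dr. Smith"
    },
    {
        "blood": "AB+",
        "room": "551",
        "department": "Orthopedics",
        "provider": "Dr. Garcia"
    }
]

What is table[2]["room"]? "546"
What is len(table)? 6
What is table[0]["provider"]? "Dr. Smith"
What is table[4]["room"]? "125"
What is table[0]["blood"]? "AB-"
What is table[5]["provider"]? "Dr. Garcia"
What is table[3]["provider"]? "Dr. Miller"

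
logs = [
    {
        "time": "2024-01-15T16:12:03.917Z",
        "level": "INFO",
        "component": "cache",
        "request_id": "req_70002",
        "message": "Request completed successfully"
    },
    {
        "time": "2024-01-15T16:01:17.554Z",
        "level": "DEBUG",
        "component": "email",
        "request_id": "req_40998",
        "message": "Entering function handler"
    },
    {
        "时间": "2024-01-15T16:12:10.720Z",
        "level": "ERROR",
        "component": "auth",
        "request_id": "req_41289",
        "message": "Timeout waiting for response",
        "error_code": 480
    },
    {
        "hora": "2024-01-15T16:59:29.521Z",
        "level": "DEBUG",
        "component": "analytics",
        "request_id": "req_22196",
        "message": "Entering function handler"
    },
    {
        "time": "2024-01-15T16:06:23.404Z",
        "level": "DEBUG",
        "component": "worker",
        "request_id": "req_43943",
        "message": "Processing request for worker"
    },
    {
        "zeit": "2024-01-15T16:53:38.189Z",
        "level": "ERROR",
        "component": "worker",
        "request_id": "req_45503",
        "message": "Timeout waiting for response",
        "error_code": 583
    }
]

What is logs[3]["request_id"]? "req_22196"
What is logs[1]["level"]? "DEBUG"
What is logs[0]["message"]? "Request completed successfully"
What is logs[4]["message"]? "Processing request for worker"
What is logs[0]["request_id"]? "req_70002"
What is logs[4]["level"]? "DEBUG"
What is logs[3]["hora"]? "2024-01-15T16:59:29.521Z"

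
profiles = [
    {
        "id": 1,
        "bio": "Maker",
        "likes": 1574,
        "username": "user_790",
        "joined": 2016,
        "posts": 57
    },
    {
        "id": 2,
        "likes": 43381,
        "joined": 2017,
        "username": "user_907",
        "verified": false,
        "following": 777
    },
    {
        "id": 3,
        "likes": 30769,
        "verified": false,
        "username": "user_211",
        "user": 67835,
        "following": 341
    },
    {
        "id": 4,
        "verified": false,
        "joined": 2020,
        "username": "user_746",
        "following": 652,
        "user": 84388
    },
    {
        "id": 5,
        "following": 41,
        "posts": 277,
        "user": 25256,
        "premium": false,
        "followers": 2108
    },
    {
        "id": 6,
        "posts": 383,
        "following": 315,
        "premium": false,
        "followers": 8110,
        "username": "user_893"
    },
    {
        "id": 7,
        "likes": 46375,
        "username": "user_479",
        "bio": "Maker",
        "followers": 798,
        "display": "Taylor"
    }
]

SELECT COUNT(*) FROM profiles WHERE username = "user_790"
1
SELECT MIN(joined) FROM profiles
2016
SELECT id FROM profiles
[1, 2, 3, 4, 5, 6, 7]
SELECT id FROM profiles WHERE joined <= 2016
[1]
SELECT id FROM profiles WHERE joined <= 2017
[1, 2]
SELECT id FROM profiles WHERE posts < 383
[1, 5]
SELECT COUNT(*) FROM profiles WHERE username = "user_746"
1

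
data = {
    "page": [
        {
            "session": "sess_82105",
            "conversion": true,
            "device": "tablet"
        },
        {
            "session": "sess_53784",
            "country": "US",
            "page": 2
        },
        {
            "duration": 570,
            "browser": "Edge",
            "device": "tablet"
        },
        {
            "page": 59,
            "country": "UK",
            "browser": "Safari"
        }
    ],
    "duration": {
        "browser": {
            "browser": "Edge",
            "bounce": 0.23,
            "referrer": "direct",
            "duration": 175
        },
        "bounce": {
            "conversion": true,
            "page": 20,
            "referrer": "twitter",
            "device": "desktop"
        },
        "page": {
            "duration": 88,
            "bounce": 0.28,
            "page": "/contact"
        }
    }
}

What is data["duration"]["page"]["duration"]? 88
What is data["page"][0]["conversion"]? True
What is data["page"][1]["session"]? "sess_53784"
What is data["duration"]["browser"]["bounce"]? 0.23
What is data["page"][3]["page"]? 59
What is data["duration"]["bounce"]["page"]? 20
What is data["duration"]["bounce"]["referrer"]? "twitter"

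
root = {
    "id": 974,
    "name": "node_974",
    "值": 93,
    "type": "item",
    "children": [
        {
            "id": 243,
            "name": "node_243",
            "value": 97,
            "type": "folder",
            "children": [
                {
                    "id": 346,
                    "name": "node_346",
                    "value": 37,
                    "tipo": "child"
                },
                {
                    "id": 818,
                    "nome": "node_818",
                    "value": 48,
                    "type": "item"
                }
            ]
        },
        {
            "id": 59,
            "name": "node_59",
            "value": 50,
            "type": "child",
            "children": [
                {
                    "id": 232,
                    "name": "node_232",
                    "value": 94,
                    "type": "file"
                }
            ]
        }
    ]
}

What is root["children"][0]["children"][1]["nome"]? "node_818"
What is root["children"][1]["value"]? 50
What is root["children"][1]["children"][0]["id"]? 232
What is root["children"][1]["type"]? "child"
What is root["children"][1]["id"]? 59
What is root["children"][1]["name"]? "node_59"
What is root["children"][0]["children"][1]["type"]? "item"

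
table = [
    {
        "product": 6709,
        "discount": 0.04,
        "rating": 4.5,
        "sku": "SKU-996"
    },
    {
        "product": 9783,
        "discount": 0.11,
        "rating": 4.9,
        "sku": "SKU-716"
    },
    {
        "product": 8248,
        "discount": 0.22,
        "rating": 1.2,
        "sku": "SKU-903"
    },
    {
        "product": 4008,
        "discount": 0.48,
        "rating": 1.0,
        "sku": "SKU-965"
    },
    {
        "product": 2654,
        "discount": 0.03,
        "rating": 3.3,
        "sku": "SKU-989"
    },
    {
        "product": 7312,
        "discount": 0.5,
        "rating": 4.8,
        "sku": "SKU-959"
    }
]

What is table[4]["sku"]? "SKU-989"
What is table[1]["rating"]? 4.9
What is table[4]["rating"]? 3.3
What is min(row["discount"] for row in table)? 0.03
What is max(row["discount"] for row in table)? 0.5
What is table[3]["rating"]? 1.0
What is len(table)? 6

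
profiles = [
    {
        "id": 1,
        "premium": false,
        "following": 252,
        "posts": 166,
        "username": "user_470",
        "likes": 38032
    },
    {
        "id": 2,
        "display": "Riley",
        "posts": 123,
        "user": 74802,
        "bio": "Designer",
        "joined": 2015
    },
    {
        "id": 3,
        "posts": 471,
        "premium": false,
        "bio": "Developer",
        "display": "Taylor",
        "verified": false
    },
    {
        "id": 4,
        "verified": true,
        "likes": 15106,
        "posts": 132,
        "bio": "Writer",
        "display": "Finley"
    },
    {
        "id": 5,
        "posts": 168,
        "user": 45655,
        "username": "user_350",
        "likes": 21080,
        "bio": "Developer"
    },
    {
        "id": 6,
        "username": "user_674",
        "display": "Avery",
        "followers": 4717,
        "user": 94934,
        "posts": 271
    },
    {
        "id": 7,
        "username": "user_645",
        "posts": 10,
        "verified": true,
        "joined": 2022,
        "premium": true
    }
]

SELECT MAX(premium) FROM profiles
True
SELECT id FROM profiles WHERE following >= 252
[1]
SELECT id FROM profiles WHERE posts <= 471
[1, 2, 3, 4, 5, 6, 7]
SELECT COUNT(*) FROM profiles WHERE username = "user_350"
1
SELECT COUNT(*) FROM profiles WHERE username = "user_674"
1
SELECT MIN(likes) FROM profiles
15106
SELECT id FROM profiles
[1, 2, 3, 4, 5, 6, 7]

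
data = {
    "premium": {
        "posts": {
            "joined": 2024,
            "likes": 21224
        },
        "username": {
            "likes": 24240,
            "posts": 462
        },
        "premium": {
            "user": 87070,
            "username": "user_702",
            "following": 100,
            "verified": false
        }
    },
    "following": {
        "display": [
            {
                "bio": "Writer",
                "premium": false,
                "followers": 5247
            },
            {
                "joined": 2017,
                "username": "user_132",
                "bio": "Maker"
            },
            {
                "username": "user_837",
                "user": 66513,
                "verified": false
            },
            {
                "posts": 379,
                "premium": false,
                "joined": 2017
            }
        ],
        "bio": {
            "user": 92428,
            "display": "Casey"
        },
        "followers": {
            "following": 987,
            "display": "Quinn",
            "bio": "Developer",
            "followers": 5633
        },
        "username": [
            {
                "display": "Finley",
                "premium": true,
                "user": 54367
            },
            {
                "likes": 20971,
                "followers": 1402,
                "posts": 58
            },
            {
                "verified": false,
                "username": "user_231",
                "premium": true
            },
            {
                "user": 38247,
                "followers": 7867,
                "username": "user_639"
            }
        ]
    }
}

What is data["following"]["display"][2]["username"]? "user_837"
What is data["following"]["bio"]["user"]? 92428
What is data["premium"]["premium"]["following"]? 100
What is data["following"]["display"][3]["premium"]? False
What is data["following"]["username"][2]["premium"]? True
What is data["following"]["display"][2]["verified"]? False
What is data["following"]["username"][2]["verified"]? False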